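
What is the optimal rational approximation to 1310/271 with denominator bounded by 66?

Expand x = 1310/271 as a continued fraction with the Euclidean algorithm:
  1310 = 4*271 + 226, so a_0 = 4.
  271 = 1*226 + 45, so a_1 = 1.
  226 = 5*45 + 1, so a_2 = 5.
  45 = 45*1 + 0, so a_3 = 45.
so x = [4; 1, 5, 45].
Convergents (p_i = a_i*p_{i-1} + p_{i-2}, q_i = a_i*q_{i-1} + q_{i-2} with p_{-2}=0, p_{-1}=1, q_{-2}=1, q_{-1}=0), until the denominator exceeds 66:
  i=0: a_0=4, p_0 = 4*1 + 0 = 4, q_0 = 4*0 + 1 = 1.
  i=1: a_1=1, p_1 = 1*4 + 1 = 5, q_1 = 1*1 + 0 = 1.
  i=2: a_2=5, p_2 = 5*5 + 4 = 29, q_2 = 5*1 + 1 = 6.
  i=3: a_3=45, p_3 = 45*29 + 5 = 1310, q_3 = 45*6 + 1 = 271.
q_3 = 271 > 66, so the last convergent with denominator <= 66 is p_2/q_2 = 29/6.
The closest fraction with denominator <= 66 is either p_2/q_2 or the intermediate fraction (k*p_2 + p_1)/(k*q_2 + q_1) with the largest k >= 1 whose denominator stays <= 66; these approach x as k grows, and every other convergent or intermediate fraction in range is farther away.
Largest k: floor((66 - q_1)/q_2) = floor((66 - 1)/6) = 10.
That gives (10*29 + 5)/(10*6 + 1) = 295/61.
Compare the errors: |x - 29/6| = |1310*6 - 29*271|/(271*6) = 1/1626, and |x - 295/61| = |1310*61 - 295*271|/(271*61) = 35/16531.
Cross-multiplying, 1*16531 = 16531 < 56910 = 35*1626, so 1/1626 is smaller: the convergent 29/6 is closer to x than 295/61.

29/6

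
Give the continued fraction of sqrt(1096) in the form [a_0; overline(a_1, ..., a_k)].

Write x_i = (sqrt(1096) + m_i)/d_i with (m_0, d_0) = (0, 1). a_0 = floor(sqrt(1096)) = 33, since 33^2 = 1089 <= 1096 < 1156 = 34^2.
Iterate m_{i+1} = d_i*a_i - m_i, d_{i+1} = (1096 - m_{i+1}^2)/d_i, a_{i+1} = floor((a_0 + m_{i+1})/d_{i+1}):
  m_1 = 1*33 - 0 = 33, d_1 = (1096 - 33^2)/1 = 7/1 = 7, a_1 = floor((33 + 33)/7) = 9.
  m_2 = 7*9 - 33 = 30, d_2 = (1096 - 30^2)/7 = 196/7 = 28, a_2 = floor((33 + 30)/28) = 2.
  m_3 = 28*2 - 30 = 26, d_3 = (1096 - 26^2)/28 = 420/28 = 15, a_3 = floor((33 + 26)/15) = 3.
  m_4 = 15*3 - 26 = 19, d_4 = (1096 - 19^2)/15 = 735/15 = 49, a_4 = floor((33 + 19)/49) = 1.
  m_5 = 49*1 - 19 = 30, d_5 = (1096 - 30^2)/49 = 196/49 = 4, a_5 = floor((33 + 30)/4) = 15.
  m_6 = 4*15 - 30 = 30, d_6 = (1096 - 30^2)/4 = 196/4 = 49, a_6 = floor((33 + 30)/49) = 1.
  m_7 = 49*1 - 30 = 19, d_7 = (1096 - 19^2)/49 = 735/49 = 15, a_7 = floor((33 + 19)/15) = 3.
  m_8 = 15*3 - 19 = 26, d_8 = (1096 - 26^2)/15 = 420/15 = 28, a_8 = floor((33 + 26)/28) = 2.
  m_9 = 28*2 - 26 = 30, d_9 = (1096 - 30^2)/28 = 196/28 = 7, a_9 = floor((33 + 30)/7) = 9.
  m_10 = 7*9 - 30 = 33, d_10 = (1096 - 33^2)/7 = 7/7 = 1, a_10 = floor((33 + 33)/1) = 66.
  m_11 = 1*66 - 33 = 33, d_11 = (1096 - 33^2)/1 = 7/1 = 7: (m_11, d_11) = (m_1, d_1) = (33, 7), so from here the quotients repeat a_1, ..., a_10; the period length is 10.
Hence the expansion of sqrt(1096) is a_0 = 33 followed by the repeating block 9, 2, 3, 1, 15, 1, 3, 2, 9, 66 (period 10).

[33; overline(9, 2, 3, 1, 15, 1, 3, 2, 9, 66)]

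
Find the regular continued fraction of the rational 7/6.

Run the Euclidean algorithm on 7 and 6; the successive quotients are the partial quotients a_0, a_1, ... (each step inverts the fractional part left over by the previous one):
  7 = 1*6 + 1, so a_0 = 1.
  6 = 6*1 + 0, so a_1 = 6.
The remainder reaches 0 after 2 divisions, so the expansion has 2 partial quotients, read off in order.

[1; 6]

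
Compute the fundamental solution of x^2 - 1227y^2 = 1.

(x, y) = (1226, 35)

First expand sqrt(1227) as a continued fraction. With x_i = (sqrt(1227) + m_i)/d_i and (m_0, d_0) = (0, 1): a_0 = floor(sqrt(1227)) = 35, since 35^2 = 1225 <= 1227 < 1296 = 36^2.
Iterate m_{i+1} = d_i*a_i - m_i, d_{i+1} = (1227 - m_{i+1}^2)/d_i, a_{i+1} = floor((a_0 + m_{i+1})/d_{i+1}):
  m_1 = 1*35 - 0 = 35, d_1 = (1227 - 35^2)/1 = 2/1 = 2, a_1 = floor((35 + 35)/2) = 35.
  m_2 = 2*35 - 35 = 35, d_2 = (1227 - 35^2)/2 = 2/2 = 1, a_2 = floor((35 + 35)/1) = 70.
  m_3 = 1*70 - 35 = 35, d_3 = (1227 - 35^2)/1 = 2/1 = 2: (m_3, d_3) = (m_1, d_1) = (35, 2), so from here the quotients repeat a_1, a_2; the period length is 2.
So sqrt(1227) = [35; (35, 70)] with period length k = 2.
k is even, so the fundamental solution of x^2 - 1227y^2 = 1 is (p_{k-1}, q_{k-1}) = (p_1, q_1); compute convergents through index 1.
Convergents (p_i = a_i*p_{i-1} + p_{i-2}, q_i = a_i*q_{i-1} + q_{i-2} with p_{-2}=0, p_{-1}=1, q_{-2}=1, q_{-1}=0):
  i=0: a_0=35, p_0 = 35*1 + 0 = 35, q_0 = 35*0 + 1 = 1.
  i=1: a_1=35, p_1 = 35*35 + 1 = 1226, q_1 = 35*1 + 0 = 35.
Check: 1226^2 - 1227*35^2 = 1503076 - 1503075 = 1, so (x, y) = (1226, 35) solves the equation, and by the theorem it is the least positive solution.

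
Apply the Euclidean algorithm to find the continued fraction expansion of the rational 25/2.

Run the Euclidean algorithm on 25 and 2; the successive quotients are the partial quotients a_0, a_1, ... (each step inverts the fractional part left over by the previous one):
  25 = 12*2 + 1, so a_0 = 12.
  2 = 2*1 + 0, so a_1 = 2.
The remainder reaches 0 after 2 divisions, so the expansion has 2 partial quotients, read off in order.

[12; 2]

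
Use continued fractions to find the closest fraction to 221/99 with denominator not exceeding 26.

Expand x = 221/99 as a continued fraction with the Euclidean algorithm:
  221 = 2*99 + 23, so a_0 = 2.
  99 = 4*23 + 7, so a_1 = 4.
  23 = 3*7 + 2, so a_2 = 3.
  7 = 3*2 + 1, so a_3 = 3.
  2 = 2*1 + 0, so a_4 = 2.
so x = [2; 4, 3, 3, 2].
Convergents (p_i = a_i*p_{i-1} + p_{i-2}, q_i = a_i*q_{i-1} + q_{i-2} with p_{-2}=0, p_{-1}=1, q_{-2}=1, q_{-1}=0), until the denominator exceeds 26:
  i=0: a_0=2, p_0 = 2*1 + 0 = 2, q_0 = 2*0 + 1 = 1.
  i=1: a_1=4, p_1 = 4*2 + 1 = 9, q_1 = 4*1 + 0 = 4.
  i=2: a_2=3, p_2 = 3*9 + 2 = 29, q_2 = 3*4 + 1 = 13.
  i=3: a_3=3, p_3 = 3*29 + 9 = 96, q_3 = 3*13 + 4 = 43.
q_3 = 43 > 26, so the last convergent with denominator <= 26 is p_2/q_2 = 29/13.
The closest fraction with denominator <= 26 is either p_2/q_2 or the intermediate fraction (k*p_2 + p_1)/(k*q_2 + q_1) with the largest k >= 1 whose denominator stays <= 26; these approach x as k grows, and every other convergent or intermediate fraction in range is farther away.
Largest k: floor((26 - q_1)/q_2) = floor((26 - 4)/13) = 1.
That gives (1*29 + 9)/(1*13 + 4) = 38/17.
Compare the errors: |x - 29/13| = |221*13 - 29*99|/(99*13) = 2/1287, and |x - 38/17| = |221*17 - 38*99|/(99*17) = 5/1683.
Cross-multiplying, 2*1683 = 3366 < 6435 = 5*1287, so 2/1287 is smaller: the convergent 29/13 is closer to x than 38/17.

29/13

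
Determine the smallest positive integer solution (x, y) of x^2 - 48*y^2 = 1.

(x, y) = (7, 1)

First expand sqrt(48) as a continued fraction. With x_i = (sqrt(48) + m_i)/d_i and (m_0, d_0) = (0, 1): a_0 = floor(sqrt(48)) = 6, since 6^2 = 36 <= 48 < 49 = 7^2.
Iterate m_{i+1} = d_i*a_i - m_i, d_{i+1} = (48 - m_{i+1}^2)/d_i, a_{i+1} = floor((a_0 + m_{i+1})/d_{i+1}):
  m_1 = 1*6 - 0 = 6, d_1 = (48 - 6^2)/1 = 12/1 = 12, a_1 = floor((6 + 6)/12) = 1.
  m_2 = 12*1 - 6 = 6, d_2 = (48 - 6^2)/12 = 12/12 = 1, a_2 = floor((6 + 6)/1) = 12.
  m_3 = 1*12 - 6 = 6, d_3 = (48 - 6^2)/1 = 12/1 = 12: (m_3, d_3) = (m_1, d_1) = (6, 12), so from here the quotients repeat a_1, a_2; the period length is 2.
So sqrt(48) = [6; (1, 12)] with period length k = 2.
k is even, so the fundamental solution of x^2 - 48y^2 = 1 is (p_{k-1}, q_{k-1}) = (p_1, q_1); compute convergents through index 1.
Convergents (p_i = a_i*p_{i-1} + p_{i-2}, q_i = a_i*q_{i-1} + q_{i-2} with p_{-2}=0, p_{-1}=1, q_{-2}=1, q_{-1}=0):
  i=0: a_0=6, p_0 = 6*1 + 0 = 6, q_0 = 6*0 + 1 = 1.
  i=1: a_1=1, p_1 = 1*6 + 1 = 7, q_1 = 1*1 + 0 = 1.
Check: 7^2 - 48*1^2 = 49 - 48 = 1, so (x, y) = (7, 1) solves the equation, and by the theorem it is the least positive solution.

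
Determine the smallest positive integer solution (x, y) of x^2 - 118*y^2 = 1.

(x, y) = (306917, 28254)

First expand sqrt(118) as a continued fraction. With x_i = (sqrt(118) + m_i)/d_i and (m_0, d_0) = (0, 1): a_0 = floor(sqrt(118)) = 10, since 10^2 = 100 <= 118 < 121 = 11^2.
Iterate m_{i+1} = d_i*a_i - m_i, d_{i+1} = (118 - m_{i+1}^2)/d_i, a_{i+1} = floor((a_0 + m_{i+1})/d_{i+1}):
  m_1 = 1*10 - 0 = 10, d_1 = (118 - 10^2)/1 = 18/1 = 18, a_1 = floor((10 + 10)/18) = 1.
  m_2 = 18*1 - 10 = 8, d_2 = (118 - 8^2)/18 = 54/18 = 3, a_2 = floor((10 + 8)/3) = 6.
  m_3 = 3*6 - 8 = 10, d_3 = (118 - 10^2)/3 = 18/3 = 6, a_3 = floor((10 + 10)/6) = 3.
  m_4 = 6*3 - 10 = 8, d_4 = (118 - 8^2)/6 = 54/6 = 9, a_4 = floor((10 + 8)/9) = 2.
  m_5 = 9*2 - 8 = 10, d_5 = (118 - 10^2)/9 = 18/9 = 2, a_5 = floor((10 + 10)/2) = 10.
  m_6 = 2*10 - 10 = 10, d_6 = (118 - 10^2)/2 = 18/2 = 9, a_6 = floor((10 + 10)/9) = 2.
  m_7 = 9*2 - 10 = 8, d_7 = (118 - 8^2)/9 = 54/9 = 6, a_7 = floor((10 + 8)/6) = 3.
  m_8 = 6*3 - 8 = 10, d_8 = (118 - 10^2)/6 = 18/6 = 3, a_8 = floor((10 + 10)/3) = 6.
  m_9 = 3*6 - 10 = 8, d_9 = (118 - 8^2)/3 = 54/3 = 18, a_9 = floor((10 + 8)/18) = 1.
  m_10 = 18*1 - 8 = 10, d_10 = (118 - 10^2)/18 = 18/18 = 1, a_10 = floor((10 + 10)/1) = 20.
  m_11 = 1*20 - 10 = 10, d_11 = (118 - 10^2)/1 = 18/1 = 18: (m_11, d_11) = (m_1, d_1) = (10, 18), so from here the quotients repeat a_1, ..., a_10; the period length is 10.
So sqrt(118) = [10; (1, 6, 3, 2, 10, 2, 3, 6, 1, 20)] with period length k = 10.
k is even, so the fundamental solution of x^2 - 118y^2 = 1 is (p_{k-1}, q_{k-1}) = (p_9, q_9); compute convergents through index 9.
Convergents (p_i = a_i*p_{i-1} + p_{i-2}, q_i = a_i*q_{i-1} + q_{i-2} with p_{-2}=0, p_{-1}=1, q_{-2}=1, q_{-1}=0):
  i=0: a_0=10, p_0 = 10*1 + 0 = 10, q_0 = 10*0 + 1 = 1.
  i=1: a_1=1, p_1 = 1*10 + 1 = 11, q_1 = 1*1 + 0 = 1.
  i=2: a_2=6, p_2 = 6*11 + 10 = 76, q_2 = 6*1 + 1 = 7.
  i=3: a_3=3, p_3 = 3*76 + 11 = 239, q_3 = 3*7 + 1 = 22.
  i=4: a_4=2, p_4 = 2*239 + 76 = 554, q_4 = 2*22 + 7 = 51.
  i=5: a_5=10, p_5 = 10*554 + 239 = 5779, q_5 = 10*51 + 22 = 532.
  i=6: a_6=2, p_6 = 2*5779 + 554 = 12112, q_6 = 2*532 + 51 = 1115.
  i=7: a_7=3, p_7 = 3*12112 + 5779 = 42115, q_7 = 3*1115 + 532 = 3877.
  i=8: a_8=6, p_8 = 6*42115 + 12112 = 264802, q_8 = 6*3877 + 1115 = 24377.
  i=9: a_9=1, p_9 = 1*264802 + 42115 = 306917, q_9 = 1*24377 + 3877 = 28254.
Check: 306917^2 - 118*28254^2 = 94198044889 - 94198044888 = 1, so (x, y) = (306917, 28254) solves the equation, and by the theorem it is the least positive solution.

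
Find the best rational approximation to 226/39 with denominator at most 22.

Expand x = 226/39 as a continued fraction with the Euclidean algorithm:
  226 = 5*39 + 31, so a_0 = 5.
  39 = 1*31 + 8, so a_1 = 1.
  31 = 3*8 + 7, so a_2 = 3.
  8 = 1*7 + 1, so a_3 = 1.
  7 = 7*1 + 0, so a_4 = 7.
so x = [5; 1, 3, 1, 7].
Convergents (p_i = a_i*p_{i-1} + p_{i-2}, q_i = a_i*q_{i-1} + q_{i-2} with p_{-2}=0, p_{-1}=1, q_{-2}=1, q_{-1}=0), until the denominator exceeds 22:
  i=0: a_0=5, p_0 = 5*1 + 0 = 5, q_0 = 5*0 + 1 = 1.
  i=1: a_1=1, p_1 = 1*5 + 1 = 6, q_1 = 1*1 + 0 = 1.
  i=2: a_2=3, p_2 = 3*6 + 5 = 23, q_2 = 3*1 + 1 = 4.
  i=3: a_3=1, p_3 = 1*23 + 6 = 29, q_3 = 1*4 + 1 = 5.
  i=4: a_4=7, p_4 = 7*29 + 23 = 226, q_4 = 7*5 + 4 = 39.
q_4 = 39 > 22, so the last convergent with denominator <= 22 is p_3/q_3 = 29/5.
The closest fraction with denominator <= 22 is either p_3/q_3 or the intermediate fraction (k*p_3 + p_2)/(k*q_3 + q_2) with the largest k >= 1 whose denominator stays <= 22; these approach x as k grows, and every other convergent or intermediate fraction in range is farther away.
Largest k: floor((22 - q_2)/q_3) = floor((22 - 4)/5) = 3.
That gives (3*29 + 23)/(3*5 + 4) = 110/19.
Compare the errors: |x - 29/5| = |226*5 - 29*39|/(39*5) = 1/195, and |x - 110/19| = |226*19 - 110*39|/(39*19) = 4/741.
Cross-multiplying, 1*741 = 741 < 780 = 4*195, so 1/195 is smaller: the convergent 29/5 is closer to x than 110/19.

29/5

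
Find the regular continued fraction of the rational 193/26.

[7; 2, 2, 1, 3]

Run the Euclidean algorithm on 193 and 26; the successive quotients are the partial quotients a_0, a_1, ... (each step inverts the fractional part left over by the previous one):
  193 = 7*26 + 11, so a_0 = 7.
  26 = 2*11 + 4, so a_1 = 2.
  11 = 2*4 + 3, so a_2 = 2.
  4 = 1*3 + 1, so a_3 = 1.
  3 = 3*1 + 0, so a_4 = 3.
The remainder reaches 0 after 5 divisions, so the expansion has 5 partial quotients, read off in order.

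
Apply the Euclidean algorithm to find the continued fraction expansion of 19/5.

Run the Euclidean algorithm on 19 and 5; the successive quotients are the partial quotients a_0, a_1, ... (each step inverts the fractional part left over by the previous one):
  19 = 3*5 + 4, so a_0 = 3.
  5 = 1*4 + 1, so a_1 = 1.
  4 = 4*1 + 0, so a_2 = 4.
The remainder reaches 0 after 3 divisions, so the expansion has 3 partial quotients, read off in order.

[3; 1, 4]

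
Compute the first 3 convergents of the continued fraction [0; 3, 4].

0/1, 1/3, 4/13

Using the convergent recurrence p_i = a_i*p_{i-1} + p_{i-2}, q_i = a_i*q_{i-1} + q_{i-2} with p_{-2}=0, p_{-1}=1, q_{-2}=1, q_{-1}=0:
  i=0: a_0=0, p_0 = 0*1 + 0 = 0, q_0 = 0*0 + 1 = 1.
  i=1: a_1=3, p_1 = 3*0 + 1 = 1, q_1 = 3*1 + 0 = 3.
  i=2: a_2=4, p_2 = 4*1 + 0 = 4, q_2 = 4*3 + 1 = 13.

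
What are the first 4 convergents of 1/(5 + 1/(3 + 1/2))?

Using the convergent recurrence p_i = a_i*p_{i-1} + p_{i-2}, q_i = a_i*q_{i-1} + q_{i-2} with p_{-2}=0, p_{-1}=1, q_{-2}=1, q_{-1}=0:
  i=0: a_0=0, p_0 = 0*1 + 0 = 0, q_0 = 0*0 + 1 = 1.
  i=1: a_1=5, p_1 = 5*0 + 1 = 1, q_1 = 5*1 + 0 = 5.
  i=2: a_2=3, p_2 = 3*1 + 0 = 3, q_2 = 3*5 + 1 = 16.
  i=3: a_3=2, p_3 = 2*3 + 1 = 7, q_3 = 2*16 + 5 = 37.

0/1, 1/5, 3/16, 7/37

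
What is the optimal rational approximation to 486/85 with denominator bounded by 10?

Expand x = 486/85 as a continued fraction with the Euclidean algorithm:
  486 = 5*85 + 61, so a_0 = 5.
  85 = 1*61 + 24, so a_1 = 1.
  61 = 2*24 + 13, so a_2 = 2.
  24 = 1*13 + 11, so a_3 = 1.
  13 = 1*11 + 2, so a_4 = 1.
  11 = 5*2 + 1, so a_5 = 5.
  2 = 2*1 + 0, so a_6 = 2.
so x = [5; 1, 2, 1, 1, 5, 2].
Convergents (p_i = a_i*p_{i-1} + p_{i-2}, q_i = a_i*q_{i-1} + q_{i-2} with p_{-2}=0, p_{-1}=1, q_{-2}=1, q_{-1}=0), until the denominator exceeds 10:
  i=0: a_0=5, p_0 = 5*1 + 0 = 5, q_0 = 5*0 + 1 = 1.
  i=1: a_1=1, p_1 = 1*5 + 1 = 6, q_1 = 1*1 + 0 = 1.
  i=2: a_2=2, p_2 = 2*6 + 5 = 17, q_2 = 2*1 + 1 = 3.
  i=3: a_3=1, p_3 = 1*17 + 6 = 23, q_3 = 1*3 + 1 = 4.
  i=4: a_4=1, p_4 = 1*23 + 17 = 40, q_4 = 1*4 + 3 = 7.
  i=5: a_5=5, p_5 = 5*40 + 23 = 223, q_5 = 5*7 + 4 = 39.
q_5 = 39 > 10, so the last convergent with denominator <= 10 is p_4/q_4 = 40/7.
The closest fraction with denominator <= 10 is either p_4/q_4 or the intermediate fraction (k*p_4 + p_3)/(k*q_4 + q_3) with the largest k >= 1 whose denominator stays <= 10; these approach x as k grows, and every other convergent or intermediate fraction in range is farther away.
Largest k: floor((10 - q_3)/q_4) = floor((10 - 4)/7) = 0.
Since k = 0, no intermediate fraction beyond p_4/q_4 has denominator <= 10, so the convergent 40/7 is the closest (its error is |486*7 - 40*85|/(85*7) = 2/595).

40/7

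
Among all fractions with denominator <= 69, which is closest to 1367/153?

411/46

Expand x = 1367/153 as a continued fraction with the Euclidean algorithm:
  1367 = 8*153 + 143, so a_0 = 8.
  153 = 1*143 + 10, so a_1 = 1.
  143 = 14*10 + 3, so a_2 = 14.
  10 = 3*3 + 1, so a_3 = 3.
  3 = 3*1 + 0, so a_4 = 3.
so x = [8; 1, 14, 3, 3].
Convergents (p_i = a_i*p_{i-1} + p_{i-2}, q_i = a_i*q_{i-1} + q_{i-2} with p_{-2}=0, p_{-1}=1, q_{-2}=1, q_{-1}=0), until the denominator exceeds 69:
  i=0: a_0=8, p_0 = 8*1 + 0 = 8, q_0 = 8*0 + 1 = 1.
  i=1: a_1=1, p_1 = 1*8 + 1 = 9, q_1 = 1*1 + 0 = 1.
  i=2: a_2=14, p_2 = 14*9 + 8 = 134, q_2 = 14*1 + 1 = 15.
  i=3: a_3=3, p_3 = 3*134 + 9 = 411, q_3 = 3*15 + 1 = 46.
  i=4: a_4=3, p_4 = 3*411 + 134 = 1367, q_4 = 3*46 + 15 = 153.
q_4 = 153 > 69, so the last convergent with denominator <= 69 is p_3/q_3 = 411/46.
The closest fraction with denominator <= 69 is either p_3/q_3 or the intermediate fraction (k*p_3 + p_2)/(k*q_3 + q_2) with the largest k >= 1 whose denominator stays <= 69; these approach x as k grows, and every other convergent or intermediate fraction in range is farther away.
Largest k: floor((69 - q_2)/q_3) = floor((69 - 15)/46) = 1.
That gives (1*411 + 134)/(1*46 + 15) = 545/61.
Compare the errors: |x - 411/46| = |1367*46 - 411*153|/(153*46) = 1/7038, and |x - 545/61| = |1367*61 - 545*153|/(153*61) = 2/9333.
Cross-multiplying, 1*9333 = 9333 < 14076 = 2*7038, so 1/7038 is smaller: the convergent 411/46 is closer to x than 545/61.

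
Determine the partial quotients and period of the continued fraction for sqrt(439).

[20; (1, 19, 1, 40)]

Write x_i = (sqrt(439) + m_i)/d_i with (m_0, d_0) = (0, 1). a_0 = floor(sqrt(439)) = 20, since 20^2 = 400 <= 439 < 441 = 21^2.
Iterate m_{i+1} = d_i*a_i - m_i, d_{i+1} = (439 - m_{i+1}^2)/d_i, a_{i+1} = floor((a_0 + m_{i+1})/d_{i+1}):
  m_1 = 1*20 - 0 = 20, d_1 = (439 - 20^2)/1 = 39/1 = 39, a_1 = floor((20 + 20)/39) = 1.
  m_2 = 39*1 - 20 = 19, d_2 = (439 - 19^2)/39 = 78/39 = 2, a_2 = floor((20 + 19)/2) = 19.
  m_3 = 2*19 - 19 = 19, d_3 = (439 - 19^2)/2 = 78/2 = 39, a_3 = floor((20 + 19)/39) = 1.
  m_4 = 39*1 - 19 = 20, d_4 = (439 - 20^2)/39 = 39/39 = 1, a_4 = floor((20 + 20)/1) = 40.
  m_5 = 1*40 - 20 = 20, d_5 = (439 - 20^2)/1 = 39/1 = 39: (m_5, d_5) = (m_1, d_1) = (20, 39), so from here the quotients repeat a_1, ..., a_4; the period length is 4.
Hence the expansion of sqrt(439) is a_0 = 20 followed by the repeating block 1, 19, 1, 40 (period 4).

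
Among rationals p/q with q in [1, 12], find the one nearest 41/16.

23/9

Expand x = 41/16 as a continued fraction with the Euclidean algorithm:
  41 = 2*16 + 9, so a_0 = 2.
  16 = 1*9 + 7, so a_1 = 1.
  9 = 1*7 + 2, so a_2 = 1.
  7 = 3*2 + 1, so a_3 = 3.
  2 = 2*1 + 0, so a_4 = 2.
so x = [2; 1, 1, 3, 2].
Convergents (p_i = a_i*p_{i-1} + p_{i-2}, q_i = a_i*q_{i-1} + q_{i-2} with p_{-2}=0, p_{-1}=1, q_{-2}=1, q_{-1}=0), until the denominator exceeds 12:
  i=0: a_0=2, p_0 = 2*1 + 0 = 2, q_0 = 2*0 + 1 = 1.
  i=1: a_1=1, p_1 = 1*2 + 1 = 3, q_1 = 1*1 + 0 = 1.
  i=2: a_2=1, p_2 = 1*3 + 2 = 5, q_2 = 1*1 + 1 = 2.
  i=3: a_3=3, p_3 = 3*5 + 3 = 18, q_3 = 3*2 + 1 = 7.
  i=4: a_4=2, p_4 = 2*18 + 5 = 41, q_4 = 2*7 + 2 = 16.
q_4 = 16 > 12, so the last convergent with denominator <= 12 is p_3/q_3 = 18/7.
The closest fraction with denominator <= 12 is either p_3/q_3 or the intermediate fraction (k*p_3 + p_2)/(k*q_3 + q_2) with the largest k >= 1 whose denominator stays <= 12; these approach x as k grows, and every other convergent or intermediate fraction in range is farther away.
Largest k: floor((12 - q_2)/q_3) = floor((12 - 2)/7) = 1.
That gives (1*18 + 5)/(1*7 + 2) = 23/9.
Compare the errors: |x - 18/7| = |41*7 - 18*16|/(16*7) = 1/112, and |x - 23/9| = |41*9 - 23*16|/(16*9) = 1/144.
Cross-multiplying, 1*112 = 112 < 144 = 1*144, so 1/144 is smaller: the intermediate fraction 23/9 is closer to x than 18/7.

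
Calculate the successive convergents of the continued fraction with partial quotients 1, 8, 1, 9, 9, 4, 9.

Using the convergent recurrence p_i = a_i*p_{i-1} + p_{i-2}, q_i = a_i*q_{i-1} + q_{i-2} with p_{-2}=0, p_{-1}=1, q_{-2}=1, q_{-1}=0:
  i=0: a_0=1, p_0 = 1*1 + 0 = 1, q_0 = 1*0 + 1 = 1.
  i=1: a_1=8, p_1 = 8*1 + 1 = 9, q_1 = 8*1 + 0 = 8.
  i=2: a_2=1, p_2 = 1*9 + 1 = 10, q_2 = 1*8 + 1 = 9.
  i=3: a_3=9, p_3 = 9*10 + 9 = 99, q_3 = 9*9 + 8 = 89.
  i=4: a_4=9, p_4 = 9*99 + 10 = 901, q_4 = 9*89 + 9 = 810.
  i=5: a_5=4, p_5 = 4*901 + 99 = 3703, q_5 = 4*810 + 89 = 3329.
  i=6: a_6=9, p_6 = 9*3703 + 901 = 34228, q_6 = 9*3329 + 810 = 30771.

1/1, 9/8, 10/9, 99/89, 901/810, 3703/3329, 34228/30771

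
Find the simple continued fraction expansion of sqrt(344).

Write x_i = (sqrt(344) + m_i)/d_i with (m_0, d_0) = (0, 1). a_0 = floor(sqrt(344)) = 18, since 18^2 = 324 <= 344 < 361 = 19^2.
Iterate m_{i+1} = d_i*a_i - m_i, d_{i+1} = (344 - m_{i+1}^2)/d_i, a_{i+1} = floor((a_0 + m_{i+1})/d_{i+1}):
  m_1 = 1*18 - 0 = 18, d_1 = (344 - 18^2)/1 = 20/1 = 20, a_1 = floor((18 + 18)/20) = 1.
  m_2 = 20*1 - 18 = 2, d_2 = (344 - 2^2)/20 = 340/20 = 17, a_2 = floor((18 + 2)/17) = 1.
  m_3 = 17*1 - 2 = 15, d_3 = (344 - 15^2)/17 = 119/17 = 7, a_3 = floor((18 + 15)/7) = 4.
  m_4 = 7*4 - 15 = 13, d_4 = (344 - 13^2)/7 = 175/7 = 25, a_4 = floor((18 + 13)/25) = 1.
  m_5 = 25*1 - 13 = 12, d_5 = (344 - 12^2)/25 = 200/25 = 8, a_5 = floor((18 + 12)/8) = 3.
  m_6 = 8*3 - 12 = 12, d_6 = (344 - 12^2)/8 = 200/8 = 25, a_6 = floor((18 + 12)/25) = 1.
  m_7 = 25*1 - 12 = 13, d_7 = (344 - 13^2)/25 = 175/25 = 7, a_7 = floor((18 + 13)/7) = 4.
  m_8 = 7*4 - 13 = 15, d_8 = (344 - 15^2)/7 = 119/7 = 17, a_8 = floor((18 + 15)/17) = 1.
  m_9 = 17*1 - 15 = 2, d_9 = (344 - 2^2)/17 = 340/17 = 20, a_9 = floor((18 + 2)/20) = 1.
  m_10 = 20*1 - 2 = 18, d_10 = (344 - 18^2)/20 = 20/20 = 1, a_10 = floor((18 + 18)/1) = 36.
  m_11 = 1*36 - 18 = 18, d_11 = (344 - 18^2)/1 = 20/1 = 20: (m_11, d_11) = (m_1, d_1) = (18, 20), so from here the quotients repeat a_1, ..., a_10; the period length is 10.
Hence the expansion of sqrt(344) is a_0 = 18 followed by the repeating block 1, 1, 4, 1, 3, 1, 4, 1, 1, 36 (period 10).

[18; (1, 1, 4, 1, 3, 1, 4, 1, 1, 36)]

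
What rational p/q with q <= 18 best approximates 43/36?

6/5

Expand x = 43/36 as a continued fraction with the Euclidean algorithm:
  43 = 1*36 + 7, so a_0 = 1.
  36 = 5*7 + 1, so a_1 = 5.
  7 = 7*1 + 0, so a_2 = 7.
so x = [1; 5, 7].
Convergents (p_i = a_i*p_{i-1} + p_{i-2}, q_i = a_i*q_{i-1} + q_{i-2} with p_{-2}=0, p_{-1}=1, q_{-2}=1, q_{-1}=0), until the denominator exceeds 18:
  i=0: a_0=1, p_0 = 1*1 + 0 = 1, q_0 = 1*0 + 1 = 1.
  i=1: a_1=5, p_1 = 5*1 + 1 = 6, q_1 = 5*1 + 0 = 5.
  i=2: a_2=7, p_2 = 7*6 + 1 = 43, q_2 = 7*5 + 1 = 36.
q_2 = 36 > 18, so the last convergent with denominator <= 18 is p_1/q_1 = 6/5.
The closest fraction with denominator <= 18 is either p_1/q_1 or the intermediate fraction (k*p_1 + p_0)/(k*q_1 + q_0) with the largest k >= 1 whose denominator stays <= 18; these approach x as k grows, and every other convergent or intermediate fraction in range is farther away.
Largest k: floor((18 - q_0)/q_1) = floor((18 - 1)/5) = 3.
That gives (3*6 + 1)/(3*5 + 1) = 19/16.
Compare the errors: |x - 6/5| = |43*5 - 6*36|/(36*5) = 1/180, and |x - 19/16| = |43*16 - 19*36|/(36*16) = 4/576.
Cross-multiplying, 1*576 = 576 < 720 = 4*180, so 1/180 is smaller: the convergent 6/5 is closer to x than 19/16.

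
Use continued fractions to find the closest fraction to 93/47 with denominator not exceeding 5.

2/1

Expand x = 93/47 as a continued fraction with the Euclidean algorithm:
  93 = 1*47 + 46, so a_0 = 1.
  47 = 1*46 + 1, so a_1 = 1.
  46 = 46*1 + 0, so a_2 = 46.
so x = [1; 1, 46].
Convergents (p_i = a_i*p_{i-1} + p_{i-2}, q_i = a_i*q_{i-1} + q_{i-2} with p_{-2}=0, p_{-1}=1, q_{-2}=1, q_{-1}=0), until the denominator exceeds 5:
  i=0: a_0=1, p_0 = 1*1 + 0 = 1, q_0 = 1*0 + 1 = 1.
  i=1: a_1=1, p_1 = 1*1 + 1 = 2, q_1 = 1*1 + 0 = 1.
  i=2: a_2=46, p_2 = 46*2 + 1 = 93, q_2 = 46*1 + 1 = 47.
q_2 = 47 > 5, so the last convergent with denominator <= 5 is p_1/q_1 = 2/1.
The closest fraction with denominator <= 5 is either p_1/q_1 or the intermediate fraction (k*p_1 + p_0)/(k*q_1 + q_0) with the largest k >= 1 whose denominator stays <= 5; these approach x as k grows, and every other convergent or intermediate fraction in range is farther away.
Largest k: floor((5 - q_0)/q_1) = floor((5 - 1)/1) = 4.
That gives (4*2 + 1)/(4*1 + 1) = 9/5.
Compare the errors: |x - 2/1| = |93*1 - 2*47|/(47*1) = 1/47, and |x - 9/5| = |93*5 - 9*47|/(47*5) = 42/235.
Cross-multiplying, 1*235 = 235 < 1974 = 42*47, so 1/47 is smaller: the convergent 2/1 is closer to x than 9/5.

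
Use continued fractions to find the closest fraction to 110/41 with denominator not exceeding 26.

Expand x = 110/41 as a continued fraction with the Euclidean algorithm:
  110 = 2*41 + 28, so a_0 = 2.
  41 = 1*28 + 13, so a_1 = 1.
  28 = 2*13 + 2, so a_2 = 2.
  13 = 6*2 + 1, so a_3 = 6.
  2 = 2*1 + 0, so a_4 = 2.
so x = [2; 1, 2, 6, 2].
Convergents (p_i = a_i*p_{i-1} + p_{i-2}, q_i = a_i*q_{i-1} + q_{i-2} with p_{-2}=0, p_{-1}=1, q_{-2}=1, q_{-1}=0), until the denominator exceeds 26:
  i=0: a_0=2, p_0 = 2*1 + 0 = 2, q_0 = 2*0 + 1 = 1.
  i=1: a_1=1, p_1 = 1*2 + 1 = 3, q_1 = 1*1 + 0 = 1.
  i=2: a_2=2, p_2 = 2*3 + 2 = 8, q_2 = 2*1 + 1 = 3.
  i=3: a_3=6, p_3 = 6*8 + 3 = 51, q_3 = 6*3 + 1 = 19.
  i=4: a_4=2, p_4 = 2*51 + 8 = 110, q_4 = 2*19 + 3 = 41.
q_4 = 41 > 26, so the last convergent with denominator <= 26 is p_3/q_3 = 51/19.
The closest fraction with denominator <= 26 is either p_3/q_3 or the intermediate fraction (k*p_3 + p_2)/(k*q_3 + q_2) with the largest k >= 1 whose denominator stays <= 26; these approach x as k grows, and every other convergent or intermediate fraction in range is farther away.
Largest k: floor((26 - q_2)/q_3) = floor((26 - 3)/19) = 1.
That gives (1*51 + 8)/(1*19 + 3) = 59/22.
Compare the errors: |x - 51/19| = |110*19 - 51*41|/(41*19) = 1/779, and |x - 59/22| = |110*22 - 59*41|/(41*22) = 1/902.
Cross-multiplying, 1*779 = 779 < 902 = 1*902, so 1/902 is smaller: the intermediate fraction 59/22 is closer to x than 51/19.

59/22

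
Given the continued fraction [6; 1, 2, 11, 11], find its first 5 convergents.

Using the convergent recurrence p_i = a_i*p_{i-1} + p_{i-2}, q_i = a_i*q_{i-1} + q_{i-2} with p_{-2}=0, p_{-1}=1, q_{-2}=1, q_{-1}=0:
  i=0: a_0=6, p_0 = 6*1 + 0 = 6, q_0 = 6*0 + 1 = 1.
  i=1: a_1=1, p_1 = 1*6 + 1 = 7, q_1 = 1*1 + 0 = 1.
  i=2: a_2=2, p_2 = 2*7 + 6 = 20, q_2 = 2*1 + 1 = 3.
  i=3: a_3=11, p_3 = 11*20 + 7 = 227, q_3 = 11*3 + 1 = 34.
  i=4: a_4=11, p_4 = 11*227 + 20 = 2517, q_4 = 11*34 + 3 = 377.

6/1, 7/1, 20/3, 227/34, 2517/377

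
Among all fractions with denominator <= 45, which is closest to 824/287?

89/31

Expand x = 824/287 as a continued fraction with the Euclidean algorithm:
  824 = 2*287 + 250, so a_0 = 2.
  287 = 1*250 + 37, so a_1 = 1.
  250 = 6*37 + 28, so a_2 = 6.
  37 = 1*28 + 9, so a_3 = 1.
  28 = 3*9 + 1, so a_4 = 3.
  9 = 9*1 + 0, so a_5 = 9.
so x = [2; 1, 6, 1, 3, 9].
Convergents (p_i = a_i*p_{i-1} + p_{i-2}, q_i = a_i*q_{i-1} + q_{i-2} with p_{-2}=0, p_{-1}=1, q_{-2}=1, q_{-1}=0), until the denominator exceeds 45:
  i=0: a_0=2, p_0 = 2*1 + 0 = 2, q_0 = 2*0 + 1 = 1.
  i=1: a_1=1, p_1 = 1*2 + 1 = 3, q_1 = 1*1 + 0 = 1.
  i=2: a_2=6, p_2 = 6*3 + 2 = 20, q_2 = 6*1 + 1 = 7.
  i=3: a_3=1, p_3 = 1*20 + 3 = 23, q_3 = 1*7 + 1 = 8.
  i=4: a_4=3, p_4 = 3*23 + 20 = 89, q_4 = 3*8 + 7 = 31.
  i=5: a_5=9, p_5 = 9*89 + 23 = 824, q_5 = 9*31 + 8 = 287.
q_5 = 287 > 45, so the last convergent with denominator <= 45 is p_4/q_4 = 89/31.
The closest fraction with denominator <= 45 is either p_4/q_4 or the intermediate fraction (k*p_4 + p_3)/(k*q_4 + q_3) with the largest k >= 1 whose denominator stays <= 45; these approach x as k grows, and every other convergent or intermediate fraction in range is farther away.
Largest k: floor((45 - q_3)/q_4) = floor((45 - 8)/31) = 1.
That gives (1*89 + 23)/(1*31 + 8) = 112/39.
Compare the errors: |x - 89/31| = |824*31 - 89*287|/(287*31) = 1/8897, and |x - 112/39| = |824*39 - 112*287|/(287*39) = 8/11193.
Cross-multiplying, 1*11193 = 11193 < 71176 = 8*8897, so 1/8897 is smaller: the convergent 89/31 is closer to x than 112/39.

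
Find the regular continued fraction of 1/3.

[0; 3]

Run the Euclidean algorithm on 1 and 3; the successive quotients are the partial quotients a_0, a_1, ... (each step inverts the fractional part left over by the previous one):
  1 = 0*3 + 1, so a_0 = 0.
  3 = 3*1 + 0, so a_1 = 3.
The remainder reaches 0 after 2 divisions, so the expansion has 2 partial quotients, read off in order.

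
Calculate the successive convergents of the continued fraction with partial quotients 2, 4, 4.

Using the convergent recurrence p_i = a_i*p_{i-1} + p_{i-2}, q_i = a_i*q_{i-1} + q_{i-2} with p_{-2}=0, p_{-1}=1, q_{-2}=1, q_{-1}=0:
  i=0: a_0=2, p_0 = 2*1 + 0 = 2, q_0 = 2*0 + 1 = 1.
  i=1: a_1=4, p_1 = 4*2 + 1 = 9, q_1 = 4*1 + 0 = 4.
  i=2: a_2=4, p_2 = 4*9 + 2 = 38, q_2 = 4*4 + 1 = 17.

2/1, 9/4, 38/17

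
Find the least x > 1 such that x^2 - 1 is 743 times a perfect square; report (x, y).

(x, y) = (714024, 26195)

First expand sqrt(743) as a continued fraction. With x_i = (sqrt(743) + m_i)/d_i and (m_0, d_0) = (0, 1): a_0 = floor(sqrt(743)) = 27, since 27^2 = 729 <= 743 < 784 = 28^2.
Iterate m_{i+1} = d_i*a_i - m_i, d_{i+1} = (743 - m_{i+1}^2)/d_i, a_{i+1} = floor((a_0 + m_{i+1})/d_{i+1}):
  m_1 = 1*27 - 0 = 27, d_1 = (743 - 27^2)/1 = 14/1 = 14, a_1 = floor((27 + 27)/14) = 3.
  m_2 = 14*3 - 27 = 15, d_2 = (743 - 15^2)/14 = 518/14 = 37, a_2 = floor((27 + 15)/37) = 1.
  m_3 = 37*1 - 15 = 22, d_3 = (743 - 22^2)/37 = 259/37 = 7, a_3 = floor((27 + 22)/7) = 7.
  m_4 = 7*7 - 22 = 27, d_4 = (743 - 27^2)/7 = 14/7 = 2, a_4 = floor((27 + 27)/2) = 27.
  m_5 = 2*27 - 27 = 27, d_5 = (743 - 27^2)/2 = 14/2 = 7, a_5 = floor((27 + 27)/7) = 7.
  m_6 = 7*7 - 27 = 22, d_6 = (743 - 22^2)/7 = 259/7 = 37, a_6 = floor((27 + 22)/37) = 1.
  m_7 = 37*1 - 22 = 15, d_7 = (743 - 15^2)/37 = 518/37 = 14, a_7 = floor((27 + 15)/14) = 3.
  m_8 = 14*3 - 15 = 27, d_8 = (743 - 27^2)/14 = 14/14 = 1, a_8 = floor((27 + 27)/1) = 54.
  m_9 = 1*54 - 27 = 27, d_9 = (743 - 27^2)/1 = 14/1 = 14: (m_9, d_9) = (m_1, d_1) = (27, 14), so from here the quotients repeat a_1, ..., a_8; the period length is 8.
So sqrt(743) = [27; (3, 1, 7, 27, 7, 1, 3, 54)] with period length k = 8.
k is even, so the fundamental solution of x^2 - 743y^2 = 1 is (p_{k-1}, q_{k-1}) = (p_7, q_7); compute convergents through index 7.
Convergents (p_i = a_i*p_{i-1} + p_{i-2}, q_i = a_i*q_{i-1} + q_{i-2} with p_{-2}=0, p_{-1}=1, q_{-2}=1, q_{-1}=0):
  i=0: a_0=27, p_0 = 27*1 + 0 = 27, q_0 = 27*0 + 1 = 1.
  i=1: a_1=3, p_1 = 3*27 + 1 = 82, q_1 = 3*1 + 0 = 3.
  i=2: a_2=1, p_2 = 1*82 + 27 = 109, q_2 = 1*3 + 1 = 4.
  i=3: a_3=7, p_3 = 7*109 + 82 = 845, q_3 = 7*4 + 3 = 31.
  i=4: a_4=27, p_4 = 27*845 + 109 = 22924, q_4 = 27*31 + 4 = 841.
  i=5: a_5=7, p_5 = 7*22924 + 845 = 161313, q_5 = 7*841 + 31 = 5918.
  i=6: a_6=1, p_6 = 1*161313 + 22924 = 184237, q_6 = 1*5918 + 841 = 6759.
  i=7: a_7=3, p_7 = 3*184237 + 161313 = 714024, q_7 = 3*6759 + 5918 = 26195.
Check: 714024^2 - 743*26195^2 = 509830272576 - 509830272575 = 1, so (x, y) = (714024, 26195) solves the equation, and by the theorem it is the least positive solution.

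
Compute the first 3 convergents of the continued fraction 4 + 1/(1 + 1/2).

4/1, 5/1, 14/3

Using the convergent recurrence p_i = a_i*p_{i-1} + p_{i-2}, q_i = a_i*q_{i-1} + q_{i-2} with p_{-2}=0, p_{-1}=1, q_{-2}=1, q_{-1}=0:
  i=0: a_0=4, p_0 = 4*1 + 0 = 4, q_0 = 4*0 + 1 = 1.
  i=1: a_1=1, p_1 = 1*4 + 1 = 5, q_1 = 1*1 + 0 = 1.
  i=2: a_2=2, p_2 = 2*5 + 4 = 14, q_2 = 2*1 + 1 = 3.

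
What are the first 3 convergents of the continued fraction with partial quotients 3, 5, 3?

Using the convergent recurrence p_i = a_i*p_{i-1} + p_{i-2}, q_i = a_i*q_{i-1} + q_{i-2} with p_{-2}=0, p_{-1}=1, q_{-2}=1, q_{-1}=0:
  i=0: a_0=3, p_0 = 3*1 + 0 = 3, q_0 = 3*0 + 1 = 1.
  i=1: a_1=5, p_1 = 5*3 + 1 = 16, q_1 = 5*1 + 0 = 5.
  i=2: a_2=3, p_2 = 3*16 + 3 = 51, q_2 = 3*5 + 1 = 16.

3/1, 16/5, 51/16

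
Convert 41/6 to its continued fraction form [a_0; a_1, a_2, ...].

[6; 1, 5]

Run the Euclidean algorithm on 41 and 6; the successive quotients are the partial quotients a_0, a_1, ... (each step inverts the fractional part left over by the previous one):
  41 = 6*6 + 5, so a_0 = 6.
  6 = 1*5 + 1, so a_1 = 1.
  5 = 5*1 + 0, so a_2 = 5.
The remainder reaches 0 after 3 divisions, so the expansion has 3 partial quotients, read off in order.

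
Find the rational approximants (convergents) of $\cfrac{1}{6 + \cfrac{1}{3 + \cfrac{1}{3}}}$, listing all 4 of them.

0/1, 1/6, 3/19, 10/63

Using the convergent recurrence p_i = a_i*p_{i-1} + p_{i-2}, q_i = a_i*q_{i-1} + q_{i-2} with p_{-2}=0, p_{-1}=1, q_{-2}=1, q_{-1}=0:
  i=0: a_0=0, p_0 = 0*1 + 0 = 0, q_0 = 0*0 + 1 = 1.
  i=1: a_1=6, p_1 = 6*0 + 1 = 1, q_1 = 6*1 + 0 = 6.
  i=2: a_2=3, p_2 = 3*1 + 0 = 3, q_2 = 3*6 + 1 = 19.
  i=3: a_3=3, p_3 = 3*3 + 1 = 10, q_3 = 3*19 + 6 = 63.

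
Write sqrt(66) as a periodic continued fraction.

[8; (8, 16)]

Write x_i = (sqrt(66) + m_i)/d_i with (m_0, d_0) = (0, 1). a_0 = floor(sqrt(66)) = 8, since 8^2 = 64 <= 66 < 81 = 9^2.
Iterate m_{i+1} = d_i*a_i - m_i, d_{i+1} = (66 - m_{i+1}^2)/d_i, a_{i+1} = floor((a_0 + m_{i+1})/d_{i+1}):
  m_1 = 1*8 - 0 = 8, d_1 = (66 - 8^2)/1 = 2/1 = 2, a_1 = floor((8 + 8)/2) = 8.
  m_2 = 2*8 - 8 = 8, d_2 = (66 - 8^2)/2 = 2/2 = 1, a_2 = floor((8 + 8)/1) = 16.
  m_3 = 1*16 - 8 = 8, d_3 = (66 - 8^2)/1 = 2/1 = 2: (m_3, d_3) = (m_1, d_1) = (8, 2), so from here the quotients repeat a_1, a_2; the period length is 2.
Hence the expansion of sqrt(66) is a_0 = 8 followed by the repeating block 8, 16 (period 2).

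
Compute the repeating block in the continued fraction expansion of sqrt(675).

[25; (1, 50)]

Write x_i = (sqrt(675) + m_i)/d_i with (m_0, d_0) = (0, 1). a_0 = floor(sqrt(675)) = 25, since 25^2 = 625 <= 675 < 676 = 26^2.
Iterate m_{i+1} = d_i*a_i - m_i, d_{i+1} = (675 - m_{i+1}^2)/d_i, a_{i+1} = floor((a_0 + m_{i+1})/d_{i+1}):
  m_1 = 1*25 - 0 = 25, d_1 = (675 - 25^2)/1 = 50/1 = 50, a_1 = floor((25 + 25)/50) = 1.
  m_2 = 50*1 - 25 = 25, d_2 = (675 - 25^2)/50 = 50/50 = 1, a_2 = floor((25 + 25)/1) = 50.
  m_3 = 1*50 - 25 = 25, d_3 = (675 - 25^2)/1 = 50/1 = 50: (m_3, d_3) = (m_1, d_1) = (25, 50), so from here the quotients repeat a_1, a_2; the period length is 2.
Hence the expansion of sqrt(675) is a_0 = 25 followed by the repeating block 1, 50 (period 2).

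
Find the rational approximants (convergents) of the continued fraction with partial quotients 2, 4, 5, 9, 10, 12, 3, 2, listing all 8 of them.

2/1, 9/4, 47/21, 432/193, 4367/1951, 52836/23605, 162875/72766, 378586/169137

Using the convergent recurrence p_i = a_i*p_{i-1} + p_{i-2}, q_i = a_i*q_{i-1} + q_{i-2} with p_{-2}=0, p_{-1}=1, q_{-2}=1, q_{-1}=0:
  i=0: a_0=2, p_0 = 2*1 + 0 = 2, q_0 = 2*0 + 1 = 1.
  i=1: a_1=4, p_1 = 4*2 + 1 = 9, q_1 = 4*1 + 0 = 4.
  i=2: a_2=5, p_2 = 5*9 + 2 = 47, q_2 = 5*4 + 1 = 21.
  i=3: a_3=9, p_3 = 9*47 + 9 = 432, q_3 = 9*21 + 4 = 193.
  i=4: a_4=10, p_4 = 10*432 + 47 = 4367, q_4 = 10*193 + 21 = 1951.
  i=5: a_5=12, p_5 = 12*4367 + 432 = 52836, q_5 = 12*1951 + 193 = 23605.
  i=6: a_6=3, p_6 = 3*52836 + 4367 = 162875, q_6 = 3*23605 + 1951 = 72766.
  i=7: a_7=2, p_7 = 2*162875 + 52836 = 378586, q_7 = 2*72766 + 23605 = 169137.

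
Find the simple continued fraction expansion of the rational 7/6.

Run the Euclidean algorithm on 7 and 6; the successive quotients are the partial quotients a_0, a_1, ... (each step inverts the fractional part left over by the previous one):
  7 = 1*6 + 1, so a_0 = 1.
  6 = 6*1 + 0, so a_1 = 6.
The remainder reaches 0 after 2 divisions, so the expansion has 2 partial quotients, read off in order.

[1; 6]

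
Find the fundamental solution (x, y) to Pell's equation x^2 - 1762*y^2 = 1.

First expand sqrt(1762) as a continued fraction. With x_i = (sqrt(1762) + m_i)/d_i and (m_0, d_0) = (0, 1): a_0 = floor(sqrt(1762)) = 41, since 41^2 = 1681 <= 1762 < 1764 = 42^2.
Iterate m_{i+1} = d_i*a_i - m_i, d_{i+1} = (1762 - m_{i+1}^2)/d_i, a_{i+1} = floor((a_0 + m_{i+1})/d_{i+1}):
  m_1 = 1*41 - 0 = 41, d_1 = (1762 - 41^2)/1 = 81/1 = 81, a_1 = floor((41 + 41)/81) = 1.
  m_2 = 81*1 - 41 = 40, d_2 = (1762 - 40^2)/81 = 162/81 = 2, a_2 = floor((41 + 40)/2) = 40.
  m_3 = 2*40 - 40 = 40, d_3 = (1762 - 40^2)/2 = 162/2 = 81, a_3 = floor((41 + 40)/81) = 1.
  m_4 = 81*1 - 40 = 41, d_4 = (1762 - 41^2)/81 = 81/81 = 1, a_4 = floor((41 + 41)/1) = 82.
  m_5 = 1*82 - 41 = 41, d_5 = (1762 - 41^2)/1 = 81/1 = 81: (m_5, d_5) = (m_1, d_1) = (41, 81), so from here the quotients repeat a_1, ..., a_4; the period length is 4.
So sqrt(1762) = [41; (1, 40, 1, 82)] with period length k = 4.
k is even, so the fundamental solution of x^2 - 1762y^2 = 1 is (p_{k-1}, q_{k-1}) = (p_3, q_3); compute convergents through index 3.
Convergents (p_i = a_i*p_{i-1} + p_{i-2}, q_i = a_i*q_{i-1} + q_{i-2} with p_{-2}=0, p_{-1}=1, q_{-2}=1, q_{-1}=0):
  i=0: a_0=41, p_0 = 41*1 + 0 = 41, q_0 = 41*0 + 1 = 1.
  i=1: a_1=1, p_1 = 1*41 + 1 = 42, q_1 = 1*1 + 0 = 1.
  i=2: a_2=40, p_2 = 40*42 + 41 = 1721, q_2 = 40*1 + 1 = 41.
  i=3: a_3=1, p_3 = 1*1721 + 42 = 1763, q_3 = 1*41 + 1 = 42.
Check: 1763^2 - 1762*42^2 = 3108169 - 3108168 = 1, so (x, y) = (1763, 42) solves the equation, and by the theorem it is the least positive solution.

(x, y) = (1763, 42)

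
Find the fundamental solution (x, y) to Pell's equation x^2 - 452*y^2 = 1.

(x, y) = (1204353, 56648)

First expand sqrt(452) as a continued fraction. With x_i = (sqrt(452) + m_i)/d_i and (m_0, d_0) = (0, 1): a_0 = floor(sqrt(452)) = 21, since 21^2 = 441 <= 452 < 484 = 22^2.
Iterate m_{i+1} = d_i*a_i - m_i, d_{i+1} = (452 - m_{i+1}^2)/d_i, a_{i+1} = floor((a_0 + m_{i+1})/d_{i+1}):
  m_1 = 1*21 - 0 = 21, d_1 = (452 - 21^2)/1 = 11/1 = 11, a_1 = floor((21 + 21)/11) = 3.
  m_2 = 11*3 - 21 = 12, d_2 = (452 - 12^2)/11 = 308/11 = 28, a_2 = floor((21 + 12)/28) = 1.
  m_3 = 28*1 - 12 = 16, d_3 = (452 - 16^2)/28 = 196/28 = 7, a_3 = floor((21 + 16)/7) = 5.
  m_4 = 7*5 - 16 = 19, d_4 = (452 - 19^2)/7 = 91/7 = 13, a_4 = floor((21 + 19)/13) = 3.
  m_5 = 13*3 - 19 = 20, d_5 = (452 - 20^2)/13 = 52/13 = 4, a_5 = floor((21 + 20)/4) = 10.
  m_6 = 4*10 - 20 = 20, d_6 = (452 - 20^2)/4 = 52/4 = 13, a_6 = floor((21 + 20)/13) = 3.
  m_7 = 13*3 - 20 = 19, d_7 = (452 - 19^2)/13 = 91/13 = 7, a_7 = floor((21 + 19)/7) = 5.
  m_8 = 7*5 - 19 = 16, d_8 = (452 - 16^2)/7 = 196/7 = 28, a_8 = floor((21 + 16)/28) = 1.
  m_9 = 28*1 - 16 = 12, d_9 = (452 - 12^2)/28 = 308/28 = 11, a_9 = floor((21 + 12)/11) = 3.
  m_10 = 11*3 - 12 = 21, d_10 = (452 - 21^2)/11 = 11/11 = 1, a_10 = floor((21 + 21)/1) = 42.
  m_11 = 1*42 - 21 = 21, d_11 = (452 - 21^2)/1 = 11/1 = 11: (m_11, d_11) = (m_1, d_1) = (21, 11), so from here the quotients repeat a_1, ..., a_10; the period length is 10.
So sqrt(452) = [21; (3, 1, 5, 3, 10, 3, 5, 1, 3, 42)] with period length k = 10.
k is even, so the fundamental solution of x^2 - 452y^2 = 1 is (p_{k-1}, q_{k-1}) = (p_9, q_9); compute convergents through index 9.
Convergents (p_i = a_i*p_{i-1} + p_{i-2}, q_i = a_i*q_{i-1} + q_{i-2} with p_{-2}=0, p_{-1}=1, q_{-2}=1, q_{-1}=0):
  i=0: a_0=21, p_0 = 21*1 + 0 = 21, q_0 = 21*0 + 1 = 1.
  i=1: a_1=3, p_1 = 3*21 + 1 = 64, q_1 = 3*1 + 0 = 3.
  i=2: a_2=1, p_2 = 1*64 + 21 = 85, q_2 = 1*3 + 1 = 4.
  i=3: a_3=5, p_3 = 5*85 + 64 = 489, q_3 = 5*4 + 3 = 23.
  i=4: a_4=3, p_4 = 3*489 + 85 = 1552, q_4 = 3*23 + 4 = 73.
  i=5: a_5=10, p_5 = 10*1552 + 489 = 16009, q_5 = 10*73 + 23 = 753.
  i=6: a_6=3, p_6 = 3*16009 + 1552 = 49579, q_6 = 3*753 + 73 = 2332.
  i=7: a_7=5, p_7 = 5*49579 + 16009 = 263904, q_7 = 5*2332 + 753 = 12413.
  i=8: a_8=1, p_8 = 1*263904 + 49579 = 313483, q_8 = 1*12413 + 2332 = 14745.
  i=9: a_9=3, p_9 = 3*313483 + 263904 = 1204353, q_9 = 3*14745 + 12413 = 56648.
Check: 1204353^2 - 452*56648^2 = 1450466148609 - 1450466148608 = 1, so (x, y) = (1204353, 56648) solves the equation, and by the theorem it is the least positive solution.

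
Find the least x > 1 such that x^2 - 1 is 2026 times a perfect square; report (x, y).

(x, y) = (4051, 90)

First expand sqrt(2026) as a continued fraction. With x_i = (sqrt(2026) + m_i)/d_i and (m_0, d_0) = (0, 1): a_0 = floor(sqrt(2026)) = 45, since 45^2 = 2025 <= 2026 < 2116 = 46^2.
Iterate m_{i+1} = d_i*a_i - m_i, d_{i+1} = (2026 - m_{i+1}^2)/d_i, a_{i+1} = floor((a_0 + m_{i+1})/d_{i+1}):
  m_1 = 1*45 - 0 = 45, d_1 = (2026 - 45^2)/1 = 1/1 = 1, a_1 = floor((45 + 45)/1) = 90.
  m_2 = 1*90 - 45 = 45, d_2 = (2026 - 45^2)/1 = 1/1 = 1: (m_2, d_2) = (m_1, d_1) = (45, 1), so from here the quotient a_1 repeats; the period length is 1.
So sqrt(2026) = [45; (90)] with period length k = 1.
k is odd, so (p_{k-1}, q_{k-1}) only solves x^2 - 2026y^2 = -1 and the fundamental solution of x^2 - 2026y^2 = 1 is (p_{2k-1}, q_{2k-1}) = (p_1, q_1); compute convergents through index 1, running through the period twice.
Convergents (p_i = a_i*p_{i-1} + p_{i-2}, q_i = a_i*q_{i-1} + q_{i-2} with p_{-2}=0, p_{-1}=1, q_{-2}=1, q_{-1}=0):
  i=0: a_0=45, p_0 = 45*1 + 0 = 45, q_0 = 45*0 + 1 = 1.
  i=1: a_1=90, p_1 = 90*45 + 1 = 4051, q_1 = 90*1 + 0 = 90.
Indeed p_0^2 - 2026*q_0^2 = 2025 - 2026 = -1, not +1.
Check: 4051^2 - 2026*90^2 = 16410601 - 16410600 = 1, so (x, y) = (4051, 90) solves the equation, and by the theorem it is the least positive solution.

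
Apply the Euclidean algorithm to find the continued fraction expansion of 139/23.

Run the Euclidean algorithm on 139 and 23; the successive quotients are the partial quotients a_0, a_1, ... (each step inverts the fractional part left over by the previous one):
  139 = 6*23 + 1, so a_0 = 6.
  23 = 23*1 + 0, so a_1 = 23.
The remainder reaches 0 after 2 divisions, so the expansion has 2 partial quotients, read off in order.

[6; 23]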